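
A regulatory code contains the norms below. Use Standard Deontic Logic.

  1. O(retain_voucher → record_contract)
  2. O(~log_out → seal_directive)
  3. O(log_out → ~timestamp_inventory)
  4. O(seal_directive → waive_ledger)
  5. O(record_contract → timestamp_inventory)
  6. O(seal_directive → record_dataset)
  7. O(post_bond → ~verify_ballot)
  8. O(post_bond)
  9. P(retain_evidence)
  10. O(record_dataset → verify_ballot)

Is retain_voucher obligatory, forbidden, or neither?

From premise 8 we have O(post_bond).
Applying K to premise 7 (O(post_bond → ~verify_ballot)) and O(post_bond) yields O(~verify_ballot).
Premise 10 is O(record_dataset → verify_ballot); contrapositively O(~verify_ballot → ~record_dataset). Since O(~verify_ballot) holds, K gives O(~record_dataset).
Premise 6 is O(seal_directive → record_dataset); contrapositively O(~record_dataset → ~seal_directive). Since O(~record_dataset) holds, K gives O(~seal_directive).
Premise 2 is O(~log_out → seal_directive); contrapositively O(~seal_directive → log_out). Since O(~seal_directive) holds, K gives O(log_out).
Premise 3 is O(log_out → ~timestamp_inventory); since O(log_out), deontic closure gives O(~timestamp_inventory).
Premise 5 is O(record_contract → timestamp_inventory); contrapositively O(~timestamp_inventory → ~record_contract). Since O(~timestamp_inventory) holds, K gives O(~record_contract).
The contrapositive of premise 1 (O(retain_voucher → record_contract)) is O(~record_contract → ~retain_voucher), and O(~record_contract) is already established, so O(~retain_voucher).
Premises 4, 9 do not contribute to this derivation.
Thus O(~retain_voucher), which is F(retain_voucher): retain_voucher is forbidden.

Forbidden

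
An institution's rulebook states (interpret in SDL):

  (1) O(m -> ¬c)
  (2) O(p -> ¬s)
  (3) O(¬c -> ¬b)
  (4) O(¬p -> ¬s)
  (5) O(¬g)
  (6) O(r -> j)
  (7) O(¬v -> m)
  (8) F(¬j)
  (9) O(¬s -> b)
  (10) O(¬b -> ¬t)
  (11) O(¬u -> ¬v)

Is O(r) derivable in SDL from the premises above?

Premise 6 is O(r -> j); even if O(j) held, inferring O(r) would be affirming the consequent — invalid.
No other premise forces O(r). An ideal world satisfying every premise can still have r false, so O(r) is not derivable.

No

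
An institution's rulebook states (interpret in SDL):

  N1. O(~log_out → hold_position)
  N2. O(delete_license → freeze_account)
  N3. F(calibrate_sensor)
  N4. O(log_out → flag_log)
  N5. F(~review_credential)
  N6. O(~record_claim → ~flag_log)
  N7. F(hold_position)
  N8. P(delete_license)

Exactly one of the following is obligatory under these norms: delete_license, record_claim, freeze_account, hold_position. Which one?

Premise 7 is F(hold_position), i.e. O(~hold_position).
Premise 1, O(~log_out → hold_position), contraposes to O(~hold_position → log_out); with O(~hold_position) we get O(log_out).
With premise 4, O(log_out → flag_log), the K-axiom yields O(flag_log).
Premise 6, O(~record_claim → ~flag_log), contraposes to O(flag_log → record_claim); with O(flag_log) we get O(record_claim).
So O(record_claim) holds — record_claim is obligatory. None of the other listed options is made obligatory by any chain of premises.

record_claim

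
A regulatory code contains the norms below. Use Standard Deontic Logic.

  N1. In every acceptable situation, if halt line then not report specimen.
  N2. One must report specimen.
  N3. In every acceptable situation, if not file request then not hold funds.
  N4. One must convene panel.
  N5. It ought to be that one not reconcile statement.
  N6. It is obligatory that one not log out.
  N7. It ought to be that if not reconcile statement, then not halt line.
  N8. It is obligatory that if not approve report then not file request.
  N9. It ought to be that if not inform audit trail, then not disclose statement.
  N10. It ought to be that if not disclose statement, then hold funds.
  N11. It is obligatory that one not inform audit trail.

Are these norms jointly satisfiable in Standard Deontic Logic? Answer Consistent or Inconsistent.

Consistent

Premise 1 is O(halt_line → ¬report_specimen), but O(halt_line) is not derivable from the premises, so it does not yield O(¬report_specimen).
So O(¬report_specimen) is not derivable, and the apparent clash with O(report_specimen) does not arise.
A world satisfying every obligation exists (e.g. approve_report=true, convene_panel=true, disclose_statement=false, file_request=true, halt_line=false, hold_funds=true, inform_audit_trail=false, log_out=false, reconcile_statement=false, report_specimen=true); no atom is both obligatory and forbidden, so the set is consistent.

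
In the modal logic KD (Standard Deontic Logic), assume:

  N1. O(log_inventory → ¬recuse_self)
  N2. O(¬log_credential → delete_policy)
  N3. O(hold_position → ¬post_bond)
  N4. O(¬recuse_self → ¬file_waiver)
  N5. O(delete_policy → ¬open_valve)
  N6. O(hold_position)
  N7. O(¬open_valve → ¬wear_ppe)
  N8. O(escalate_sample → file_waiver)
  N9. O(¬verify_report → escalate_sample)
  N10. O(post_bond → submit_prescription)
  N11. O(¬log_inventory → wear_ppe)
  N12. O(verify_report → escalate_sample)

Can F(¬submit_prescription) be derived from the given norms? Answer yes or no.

No

Premise 10 is O(post_bond → submit_prescription), but O(post_bond) is not derivable from the premises, so it does not yield O(submit_prescription).
No other premise forces O(submit_prescription). An ideal world satisfying every premise can still have ¬submit_prescription true, so F(¬submit_prescription) is not derivable.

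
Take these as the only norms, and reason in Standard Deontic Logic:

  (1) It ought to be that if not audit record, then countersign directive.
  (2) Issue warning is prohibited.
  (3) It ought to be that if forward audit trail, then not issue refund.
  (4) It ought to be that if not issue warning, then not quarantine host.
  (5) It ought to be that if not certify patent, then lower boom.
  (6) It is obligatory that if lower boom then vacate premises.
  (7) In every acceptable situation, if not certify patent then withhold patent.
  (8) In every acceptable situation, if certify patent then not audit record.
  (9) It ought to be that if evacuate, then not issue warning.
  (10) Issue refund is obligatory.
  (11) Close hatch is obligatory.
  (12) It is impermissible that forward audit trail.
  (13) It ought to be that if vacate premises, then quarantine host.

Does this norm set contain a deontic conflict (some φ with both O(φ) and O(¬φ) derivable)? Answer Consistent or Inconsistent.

Consistent

Premise 3 is O(forward_audit_trail → ¬issue_refund), but O(forward_audit_trail) is not derivable from the premises, so it does not yield O(¬issue_refund).
So O(¬issue_refund) is not derivable, and the apparent clash with O(issue_refund) does not arise.
A world satisfying every obligation exists (e.g. audit_record=false, certify_patent=true, close_hatch=true, countersign_directive=true, evacuate=false, forward_audit_trail=false, issue_refund=true, issue_warning=false, lower_boom=false, quarantine_host=false, vacate_premises=false, withhold_patent=false); no atom is both obligatory and forbidden, so the set is consistent.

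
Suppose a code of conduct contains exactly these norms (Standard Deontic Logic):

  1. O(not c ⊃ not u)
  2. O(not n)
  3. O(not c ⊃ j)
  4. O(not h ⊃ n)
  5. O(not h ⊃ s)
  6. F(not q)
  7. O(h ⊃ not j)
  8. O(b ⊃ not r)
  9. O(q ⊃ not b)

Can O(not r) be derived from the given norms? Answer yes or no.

No

Premise 8 is O(b ⊃ not r), but O(b) is not derivable from the premises, so it does not yield O(not r).
No other premise forces O(not r). An ideal world satisfying every premise can still have not r false, so O(not r) is not derivable.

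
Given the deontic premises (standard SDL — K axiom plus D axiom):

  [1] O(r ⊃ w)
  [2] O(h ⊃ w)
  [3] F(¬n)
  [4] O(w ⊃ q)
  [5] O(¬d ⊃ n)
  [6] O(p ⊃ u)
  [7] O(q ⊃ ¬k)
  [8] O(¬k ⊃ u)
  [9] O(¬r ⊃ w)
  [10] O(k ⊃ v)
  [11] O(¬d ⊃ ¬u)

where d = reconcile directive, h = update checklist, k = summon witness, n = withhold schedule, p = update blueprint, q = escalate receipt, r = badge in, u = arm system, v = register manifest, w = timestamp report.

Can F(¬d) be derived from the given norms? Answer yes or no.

Premises 9 and 1 are O(¬r ⊃ w) and O(r ⊃ w); every ideal world satisfies ¬r or r, so in either case w holds — hence O(w).
Premise 4 is O(w ⊃ q); since O(w), deontic closure gives O(q).
Premise 7 is O(q ⊃ ¬k); since O(q), deontic closure gives O(¬k).
From O(¬k) and premise 8, O(¬k ⊃ u), we obtain O(u).
Premise 11, O(¬d ⊃ ¬u), contraposes to O(u ⊃ d); with O(u) we get O(d).
Premises 2, 3, 5, 6, 10 do not contribute to this derivation.
So O(d) holds, i.e. F(¬d). The claim follows.

Yes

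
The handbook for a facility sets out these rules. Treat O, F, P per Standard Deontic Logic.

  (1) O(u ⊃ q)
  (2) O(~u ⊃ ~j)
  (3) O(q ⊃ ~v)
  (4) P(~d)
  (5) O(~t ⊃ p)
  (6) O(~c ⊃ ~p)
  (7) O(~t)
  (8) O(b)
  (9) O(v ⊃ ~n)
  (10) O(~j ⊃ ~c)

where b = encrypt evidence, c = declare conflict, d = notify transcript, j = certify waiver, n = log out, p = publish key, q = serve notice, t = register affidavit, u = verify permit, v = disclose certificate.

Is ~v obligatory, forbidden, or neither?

Obligatory

From premise 7 we have O(~t).
From O(~t) and premise 5, O(~t ⊃ p), we obtain O(p).
Premise 6 is O(~c ⊃ ~p); contrapositively O(p ⊃ c). Since O(p) holds, K gives O(c).
Premise 10, O(~j ⊃ ~c), contraposes to O(c ⊃ j); with O(c) we get O(j).
Premise 2 is O(~u ⊃ ~j); contrapositively O(j ⊃ u). Since O(j) holds, K gives O(u).
With premise 1, O(u ⊃ q), the K-axiom yields O(q).
Applying K to premise 3 (O(q ⊃ ~v)) and O(q) yields O(~v).
Premises 4, 8, 9 do not contribute to this derivation.
Hence ~v is obligatory.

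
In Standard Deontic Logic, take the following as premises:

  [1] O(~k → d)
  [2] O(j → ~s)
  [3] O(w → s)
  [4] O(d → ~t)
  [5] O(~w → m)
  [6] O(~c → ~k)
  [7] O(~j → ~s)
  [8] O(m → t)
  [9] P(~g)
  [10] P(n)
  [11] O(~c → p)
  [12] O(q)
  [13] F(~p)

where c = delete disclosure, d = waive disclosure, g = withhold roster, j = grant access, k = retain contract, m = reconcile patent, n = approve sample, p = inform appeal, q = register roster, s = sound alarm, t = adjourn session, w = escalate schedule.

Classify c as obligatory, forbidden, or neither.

By case analysis on ~j: premise 7 gives O(~j → ~s) and premise 2 gives O(j → ~s), so O(~s) either way.
Premise 3 is O(w → s); contrapositively O(~s → ~w). Since O(~s) holds, K gives O(~w).
Premise 5 is O(~w → m); since O(~w), deontic closure gives O(m).
Applying K to premise 8 (O(m → t)) and O(m) yields O(t).
Premise 4 is O(d → ~t); contrapositively O(t → ~d). Since O(t) holds, K gives O(~d).
Premise 1 is O(~k → d); contrapositively O(~d → k). Since O(~d) holds, K gives O(k).
Premise 6 is O(~c → ~k); contrapositively O(k → c). Since O(k) holds, K gives O(c).
Premises 9, 10, 11, 12, 13 do not contribute to this derivation.
Hence c is obligatory.

Obligatory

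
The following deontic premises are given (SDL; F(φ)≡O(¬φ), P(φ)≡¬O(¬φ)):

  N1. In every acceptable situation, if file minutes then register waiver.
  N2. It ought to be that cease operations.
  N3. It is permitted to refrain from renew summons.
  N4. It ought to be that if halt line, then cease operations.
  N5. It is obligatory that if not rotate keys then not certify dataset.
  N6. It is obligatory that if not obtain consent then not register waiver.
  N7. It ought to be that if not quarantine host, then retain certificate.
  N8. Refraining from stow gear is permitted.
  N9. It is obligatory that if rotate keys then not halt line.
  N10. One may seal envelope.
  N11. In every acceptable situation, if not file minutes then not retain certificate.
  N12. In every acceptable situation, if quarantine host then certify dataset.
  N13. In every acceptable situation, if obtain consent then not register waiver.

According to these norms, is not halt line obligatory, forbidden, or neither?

Premises 6 and 13 are O(¬obtain_consent → ¬register_waiver) and O(obtain_consent → ¬register_waiver); every ideal world satisfies ¬obtain_consent or obtain_consent, so in either case ¬register_waiver holds — hence O(¬register_waiver).
Premise 1, O(file_minutes → register_waiver), contraposes to O(¬register_waiver → ¬file_minutes); with O(¬register_waiver) we get O(¬file_minutes).
With premise 11, O(¬file_minutes → ¬retain_certificate), the K-axiom yields O(¬retain_certificate).
Premise 7, O(¬quarantine_host → retain_certificate), contraposes to O(¬retain_certificate → quarantine_host); with O(¬retain_certificate) we get O(quarantine_host).
With premise 12, O(quarantine_host → certify_dataset), the K-axiom yields O(certify_dataset).
The contrapositive of premise 5 (O(¬rotate_keys → ¬certify_dataset)) is O(certify_dataset → rotate_keys), and O(certify_dataset) is already established, so O(rotate_keys).
Premise 9 is O(rotate_keys → ¬halt_line); since O(rotate_keys), deontic closure gives O(¬halt_line).
Premises 2, 3, 4, 8, 10 do not contribute to this derivation.
Hence ¬halt_line is obligatory.

Obligatory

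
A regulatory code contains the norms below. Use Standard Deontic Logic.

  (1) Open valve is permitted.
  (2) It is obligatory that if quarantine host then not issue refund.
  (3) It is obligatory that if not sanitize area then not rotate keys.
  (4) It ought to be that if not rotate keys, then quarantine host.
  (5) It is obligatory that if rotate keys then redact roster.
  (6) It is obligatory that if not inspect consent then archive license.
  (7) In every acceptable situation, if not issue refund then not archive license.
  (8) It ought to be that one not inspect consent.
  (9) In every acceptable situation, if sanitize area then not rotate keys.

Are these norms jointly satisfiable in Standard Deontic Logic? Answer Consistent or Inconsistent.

Inconsistent

Premises 3 and 9 are O(¬sanitize_area → ¬rotate_keys) and O(sanitize_area → ¬rotate_keys); every ideal world satisfies ¬sanitize_area or sanitize_area, so in either case ¬rotate_keys holds — hence O(¬rotate_keys).
With premise 4, O(¬rotate_keys → quarantine_host), the K-axiom yields O(quarantine_host).
From O(quarantine_host) and premise 2, O(quarantine_host → ¬issue_refund), we obtain O(¬issue_refund).
Applying K to premise 7 (O(¬issue_refund → ¬archive_license)) and O(¬issue_refund) yields O(¬archive_license).
Premise 6, O(¬inspect_consent → archive_license), contraposes to O(¬archive_license → inspect_consent); with O(¬archive_license) we get O(inspect_consent).
Yet premise 8 states O(¬inspect_consent).
We now have both O(inspect_consent) and O(¬inspect_consent) — inspect_consent is simultaneously obligatory and forbidden, violating the D-axiom.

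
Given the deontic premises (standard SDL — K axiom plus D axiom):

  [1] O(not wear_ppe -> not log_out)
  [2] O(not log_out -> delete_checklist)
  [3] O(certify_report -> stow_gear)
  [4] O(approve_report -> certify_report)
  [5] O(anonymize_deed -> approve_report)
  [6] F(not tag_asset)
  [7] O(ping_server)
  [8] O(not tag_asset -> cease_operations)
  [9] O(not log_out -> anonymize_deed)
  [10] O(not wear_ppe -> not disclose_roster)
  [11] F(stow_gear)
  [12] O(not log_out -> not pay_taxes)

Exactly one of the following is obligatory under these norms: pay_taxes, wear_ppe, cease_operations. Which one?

wear_ppe

Premise 11, F(stow_gear), is equivalent to O(not stow_gear).
Premise 3, O(certify_report -> stow_gear), contraposes to O(not stow_gear -> not certify_report); with O(not stow_gear) we get O(not certify_report).
The contrapositive of premise 4 (O(approve_report -> certify_report)) is O(not certify_report -> not approve_report), and O(not certify_report) is already established, so O(not approve_report).
Premise 5 is O(anonymize_deed -> approve_report); contrapositively O(not approve_report -> not anonymize_deed). Since O(not approve_report) holds, K gives O(not anonymize_deed).
Premise 9, O(not log_out -> anonymize_deed), contraposes to O(not anonymize_deed -> log_out); with O(not anonymize_deed) we get O(log_out).
Premise 1, O(not wear_ppe -> not log_out), contraposes to O(log_out -> wear_ppe); with O(log_out) we get O(wear_ppe).
So O(wear_ppe) holds — wear_ppe is obligatory. None of the other listed options is made obligatory by any chain of premises.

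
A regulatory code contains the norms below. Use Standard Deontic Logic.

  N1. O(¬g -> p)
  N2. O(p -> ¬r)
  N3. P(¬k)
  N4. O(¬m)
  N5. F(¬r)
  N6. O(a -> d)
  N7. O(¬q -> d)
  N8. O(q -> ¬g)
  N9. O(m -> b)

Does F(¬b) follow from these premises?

No

Premise 9 is O(m -> b), but O(m) is not derivable from the premises, so it does not yield O(b).
No other premise forces O(b). An ideal world satisfying every premise can still have ¬b true, so F(¬b) is not derivable.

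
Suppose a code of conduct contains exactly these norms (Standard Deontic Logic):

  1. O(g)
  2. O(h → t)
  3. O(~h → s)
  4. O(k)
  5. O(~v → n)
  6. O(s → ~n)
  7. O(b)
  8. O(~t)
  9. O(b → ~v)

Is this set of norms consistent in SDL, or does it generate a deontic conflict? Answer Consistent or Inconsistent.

Premise 7 states O(b) outright.
Premise 9 is O(b → ~v); since O(b), deontic closure gives O(~v).
From O(~v) and premise 5, O(~v → n), we obtain O(n).
The contrapositive of premise 6 (O(s → ~n)) is O(n → ~s), and O(n) is already established, so O(~s).
The contrapositive of premise 3 (O(~h → s)) is O(~s → h), and O(~s) is already established, so O(h).
Premise 2 is O(h → t); since O(h), deontic closure gives O(t).
But premise 8 directly asserts O(~t).
We now have both O(t) and O(~t) — t is simultaneously obligatory and forbidden, violating the D-axiom.

Inconsistent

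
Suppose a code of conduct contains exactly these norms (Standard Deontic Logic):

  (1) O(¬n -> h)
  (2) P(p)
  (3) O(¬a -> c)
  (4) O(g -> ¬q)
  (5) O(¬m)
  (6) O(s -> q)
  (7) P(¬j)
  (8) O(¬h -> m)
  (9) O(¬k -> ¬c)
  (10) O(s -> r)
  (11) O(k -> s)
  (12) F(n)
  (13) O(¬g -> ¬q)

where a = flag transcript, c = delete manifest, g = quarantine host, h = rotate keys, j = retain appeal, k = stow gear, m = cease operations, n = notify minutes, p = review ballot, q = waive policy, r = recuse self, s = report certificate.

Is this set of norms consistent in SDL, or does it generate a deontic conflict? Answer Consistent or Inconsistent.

Premise 8 is O(¬h -> m), but O(¬h) is not derivable from the premises, so it does not yield O(m).
So O(m) is not derivable, and the apparent clash with O(¬m) does not arise.
A world satisfying every obligation exists (e.g. a=true, c=false, g=false, h=true, j=false, k=false, m=false, n=false, p=false, q=false, r=false, s=false); no atom is both obligatory and forbidden, so the set is consistent.

Consistent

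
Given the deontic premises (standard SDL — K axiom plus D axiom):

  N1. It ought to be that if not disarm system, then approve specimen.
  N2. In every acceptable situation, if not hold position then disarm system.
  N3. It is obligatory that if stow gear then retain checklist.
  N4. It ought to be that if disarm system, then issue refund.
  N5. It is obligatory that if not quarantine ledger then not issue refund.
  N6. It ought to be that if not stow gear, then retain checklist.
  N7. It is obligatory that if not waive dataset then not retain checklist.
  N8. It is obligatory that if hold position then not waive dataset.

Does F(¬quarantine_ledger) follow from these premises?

By case analysis on stow_gear: premise 3 gives O(stow_gear → retain_checklist) and premise 6 gives O(¬stow_gear → retain_checklist), so O(retain_checklist) either way.
Premise 7, O(¬waive_dataset → ¬retain_checklist), contraposes to O(retain_checklist → waive_dataset); with O(retain_checklist) we get O(waive_dataset).
The contrapositive of premise 8 (O(hold_position → ¬waive_dataset)) is O(waive_dataset → ¬hold_position), and O(waive_dataset) is already established, so O(¬hold_position).
From O(¬hold_position) and premise 2, O(¬hold_position → disarm_system), we obtain O(disarm_system).
Premise 4 is O(disarm_system → issue_refund); since O(disarm_system), deontic closure gives O(issue_refund).
The contrapositive of premise 5 (O(¬quarantine_ledger → ¬issue_refund)) is O(issue_refund → quarantine_ledger), and O(issue_refund) is already established, so O(quarantine_ledger).
Premise 1 does not contribute to this derivation.
So O(quarantine_ledger) holds, i.e. F(¬quarantine_ledger). The claim follows.

Yes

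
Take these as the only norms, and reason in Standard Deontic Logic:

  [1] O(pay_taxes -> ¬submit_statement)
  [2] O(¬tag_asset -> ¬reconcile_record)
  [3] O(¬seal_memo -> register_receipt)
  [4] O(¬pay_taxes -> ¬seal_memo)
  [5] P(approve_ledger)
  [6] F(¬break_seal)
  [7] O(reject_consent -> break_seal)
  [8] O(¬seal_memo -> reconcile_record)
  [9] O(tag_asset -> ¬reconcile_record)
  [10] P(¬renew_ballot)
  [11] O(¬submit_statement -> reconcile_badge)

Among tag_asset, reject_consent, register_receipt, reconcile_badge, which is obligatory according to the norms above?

Premises 2 and 9 cover both cases: O(¬tag_asset -> ¬reconcile_record) and O(tag_asset -> ¬reconcile_record). Since ¬tag_asset ∨ tag_asset is a tautology, O(¬reconcile_record) follows.
Premise 8 is O(¬seal_memo -> reconcile_record); contrapositively O(¬reconcile_record -> seal_memo). Since O(¬reconcile_record) holds, K gives O(seal_memo).
Premise 4 is O(¬pay_taxes -> ¬seal_memo); contrapositively O(seal_memo -> pay_taxes). Since O(seal_memo) holds, K gives O(pay_taxes).
From O(pay_taxes) and premise 1, O(pay_taxes -> ¬submit_statement), we obtain O(¬submit_statement).
From O(¬submit_statement) and premise 11, O(¬submit_statement -> reconcile_badge), we obtain O(reconcile_badge).
So O(reconcile_badge) holds — reconcile_badge is obligatory. None of the other listed options is made obligatory by any chain of premises.

reconcile_badge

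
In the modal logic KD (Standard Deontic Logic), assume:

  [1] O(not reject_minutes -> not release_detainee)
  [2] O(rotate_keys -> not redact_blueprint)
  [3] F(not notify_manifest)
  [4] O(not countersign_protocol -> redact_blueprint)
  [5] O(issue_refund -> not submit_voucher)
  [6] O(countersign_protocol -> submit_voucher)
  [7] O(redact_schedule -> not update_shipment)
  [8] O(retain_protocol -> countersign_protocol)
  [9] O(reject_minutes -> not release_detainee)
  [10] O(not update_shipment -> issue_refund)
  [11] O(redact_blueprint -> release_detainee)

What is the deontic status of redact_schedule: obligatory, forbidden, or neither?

Forbidden

By case analysis on reject_minutes: premise 9 gives O(reject_minutes -> not release_detainee) and premise 1 gives O(not reject_minutes -> not release_detainee), so O(not release_detainee) either way.
Premise 11 is O(redact_blueprint -> release_detainee); contrapositively O(not release_detainee -> not redact_blueprint). Since O(not release_detainee) holds, K gives O(not redact_blueprint).
The contrapositive of premise 4 (O(not countersign_protocol -> redact_blueprint)) is O(not redact_blueprint -> countersign_protocol), and O(not redact_blueprint) is already established, so O(countersign_protocol).
Premise 6 is O(countersign_protocol -> submit_voucher); since O(countersign_protocol), deontic closure gives O(submit_voucher).
The contrapositive of premise 5 (O(issue_refund -> not submit_voucher)) is O(submit_voucher -> not issue_refund), and O(submit_voucher) is already established, so O(not issue_refund).
Premise 10, O(not update_shipment -> issue_refund), contraposes to O(not issue_refund -> update_shipment); with O(not issue_refund) we get O(update_shipment).
Premise 7, O(redact_schedule -> not update_shipment), contraposes to O(update_shipment -> not redact_schedule); with O(update_shipment) we get O(not redact_schedule).
Premises 2, 3, 8 do not contribute to this derivation.
Thus O(not redact_schedule), which is F(redact_schedule): redact_schedule is forbidden.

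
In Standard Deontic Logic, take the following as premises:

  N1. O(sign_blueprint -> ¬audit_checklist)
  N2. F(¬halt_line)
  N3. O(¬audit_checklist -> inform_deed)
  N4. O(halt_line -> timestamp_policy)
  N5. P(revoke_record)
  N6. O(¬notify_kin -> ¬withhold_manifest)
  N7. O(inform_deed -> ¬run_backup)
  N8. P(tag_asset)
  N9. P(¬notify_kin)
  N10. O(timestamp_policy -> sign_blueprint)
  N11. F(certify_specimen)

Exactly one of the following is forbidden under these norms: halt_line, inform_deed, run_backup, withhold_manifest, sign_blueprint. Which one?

Premise 2, F(¬halt_line), is equivalent to O(halt_line).
Applying K to premise 4 (O(halt_line -> timestamp_policy)) and O(halt_line) yields O(timestamp_policy).
Premise 10 is O(timestamp_policy -> sign_blueprint); since O(timestamp_policy), deontic closure gives O(sign_blueprint).
From O(sign_blueprint) and premise 1, O(sign_blueprint -> ¬audit_checklist), we obtain O(¬audit_checklist).
With premise 3, O(¬audit_checklist -> inform_deed), the K-axiom yields O(inform_deed).
With premise 7, O(inform_deed -> ¬run_backup), the K-axiom yields O(¬run_backup).
So O(¬run_backup) holds, i.e. run_backup is forbidden. None of the other listed options is forbidden under the premises.

run_backup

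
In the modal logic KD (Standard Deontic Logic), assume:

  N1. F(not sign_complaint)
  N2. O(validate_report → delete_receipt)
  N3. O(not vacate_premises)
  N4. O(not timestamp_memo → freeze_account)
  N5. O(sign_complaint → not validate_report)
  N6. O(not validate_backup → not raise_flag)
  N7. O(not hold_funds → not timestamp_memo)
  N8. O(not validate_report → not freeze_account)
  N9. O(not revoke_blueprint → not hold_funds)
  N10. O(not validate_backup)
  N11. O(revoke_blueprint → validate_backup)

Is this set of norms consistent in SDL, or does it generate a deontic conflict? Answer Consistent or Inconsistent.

F(not sign_complaint) at premise 1 means O(sign_complaint).
Applying K to premise 5 (O(sign_complaint → not validate_report)) and O(sign_complaint) yields O(not validate_report).
Applying K to premise 8 (O(not validate_report → not freeze_account)) and O(not validate_report) yields O(not freeze_account).
Premise 4, O(not timestamp_memo → freeze_account), contraposes to O(not freeze_account → timestamp_memo); with O(not freeze_account) we get O(timestamp_memo).
Premise 7, O(not hold_funds → not timestamp_memo), contraposes to O(timestamp_memo → hold_funds); with O(timestamp_memo) we get O(hold_funds).
The contrapositive of premise 9 (O(not revoke_blueprint → not hold_funds)) is O(hold_funds → revoke_blueprint), and O(hold_funds) is already established, so O(revoke_blueprint).
From O(revoke_blueprint) and premise 11, O(revoke_blueprint → validate_backup), we obtain O(validate_backup).
However, premise 10 gives O(not validate_backup).
We now have both O(validate_backup) and O(not validate_backup) — validate_backup is simultaneously obligatory and forbidden, violating the D-axiom.

Inconsistent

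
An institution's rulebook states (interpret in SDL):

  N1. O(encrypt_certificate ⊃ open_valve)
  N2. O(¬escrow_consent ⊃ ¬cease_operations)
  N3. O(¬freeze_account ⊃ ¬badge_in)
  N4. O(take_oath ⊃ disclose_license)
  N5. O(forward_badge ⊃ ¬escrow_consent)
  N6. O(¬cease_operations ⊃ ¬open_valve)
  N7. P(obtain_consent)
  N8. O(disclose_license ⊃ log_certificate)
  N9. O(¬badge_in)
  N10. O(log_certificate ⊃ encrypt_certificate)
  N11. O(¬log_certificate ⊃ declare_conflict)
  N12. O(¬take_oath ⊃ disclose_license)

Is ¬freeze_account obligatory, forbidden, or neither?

Neither

Premise 3 is O(¬freeze_account ⊃ ¬badge_in); even if O(¬badge_in) held, inferring O(¬freeze_account) would be affirming the consequent — invalid.
No premise or chain of K-axiom applications forces O(¬freeze_account), and none forces O(freeze_account). So ¬freeze_account is neither obligatory nor forbidden under these norms.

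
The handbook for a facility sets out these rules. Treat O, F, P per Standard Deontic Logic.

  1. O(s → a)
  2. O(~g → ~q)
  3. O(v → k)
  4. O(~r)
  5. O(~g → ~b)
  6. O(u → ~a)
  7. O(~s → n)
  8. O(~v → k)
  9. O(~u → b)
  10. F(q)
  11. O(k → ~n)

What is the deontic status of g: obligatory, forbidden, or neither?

Obligatory

By case analysis on ~v: premise 8 gives O(~v → k) and premise 3 gives O(v → k), so O(k) either way.
Premise 11 is O(k → ~n); since O(k), deontic closure gives O(~n).
Premise 7 is O(~s → n); contrapositively O(~n → s). Since O(~n) holds, K gives O(s).
From O(s) and premise 1, O(s → a), we obtain O(a).
The contrapositive of premise 6 (O(u → ~a)) is O(a → ~u), and O(a) is already established, so O(~u).
With premise 9, O(~u → b), the K-axiom yields O(b).
Premise 5, O(~g → ~b), contraposes to O(b → g); with O(b) we get O(g).
Premises 2, 4, 10 do not contribute to this derivation.
Hence g is obligatory.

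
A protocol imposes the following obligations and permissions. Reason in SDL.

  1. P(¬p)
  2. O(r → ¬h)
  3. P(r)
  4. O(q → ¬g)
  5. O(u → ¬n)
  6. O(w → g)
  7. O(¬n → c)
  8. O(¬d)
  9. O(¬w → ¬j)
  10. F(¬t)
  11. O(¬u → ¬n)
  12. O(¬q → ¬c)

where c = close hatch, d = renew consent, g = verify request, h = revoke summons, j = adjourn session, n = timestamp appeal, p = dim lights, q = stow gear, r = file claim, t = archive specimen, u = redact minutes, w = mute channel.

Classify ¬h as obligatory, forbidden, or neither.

Neither

Premise 2 is O(r → ¬h), but O(r) is not derivable from the premises (the permission P(r) asserts only ¬O(¬r), not O(r)), so it does not yield O(¬h).
No premise or chain of K-axiom applications forces O(¬h), and none forces O(h). So ¬h is neither obligatory nor forbidden under these norms.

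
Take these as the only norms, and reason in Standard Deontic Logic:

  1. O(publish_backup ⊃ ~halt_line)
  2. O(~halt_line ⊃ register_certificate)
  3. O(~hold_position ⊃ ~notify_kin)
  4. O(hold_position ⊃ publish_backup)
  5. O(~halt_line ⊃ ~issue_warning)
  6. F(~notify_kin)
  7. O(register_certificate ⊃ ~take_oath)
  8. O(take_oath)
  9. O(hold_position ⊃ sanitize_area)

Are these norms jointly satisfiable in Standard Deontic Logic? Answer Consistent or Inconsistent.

Premise 8 gives O(take_oath).
Premise 7, O(register_certificate ⊃ ~take_oath), contraposes to O(take_oath ⊃ ~register_certificate); with O(take_oath) we get O(~register_certificate).
Premise 2 is O(~halt_line ⊃ register_certificate); contrapositively O(~register_certificate ⊃ halt_line). Since O(~register_certificate) holds, K gives O(halt_line).
The contrapositive of premise 1 (O(publish_backup ⊃ ~halt_line)) is O(halt_line ⊃ ~publish_backup), and O(halt_line) is already established, so O(~publish_backup).
Premise 4, O(hold_position ⊃ publish_backup), contraposes to O(~publish_backup ⊃ ~hold_position); with O(~publish_backup) we get O(~hold_position).
Applying K to premise 3 (O(~hold_position ⊃ ~notify_kin)) and O(~hold_position) yields O(~notify_kin).
Yet premise 6 is F(~notify_kin), i.e. O(notify_kin).
We now have both O(~notify_kin) and O(notify_kin) — notify_kin is simultaneously obligatory and forbidden, violating the D-axiom.

Inconsistent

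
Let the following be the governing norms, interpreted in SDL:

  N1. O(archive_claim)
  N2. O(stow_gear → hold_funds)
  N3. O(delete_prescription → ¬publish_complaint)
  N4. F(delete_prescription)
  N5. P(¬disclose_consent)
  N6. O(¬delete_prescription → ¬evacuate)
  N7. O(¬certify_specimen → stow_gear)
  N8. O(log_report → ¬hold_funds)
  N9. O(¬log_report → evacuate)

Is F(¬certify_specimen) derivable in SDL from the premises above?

Yes

F(delete_prescription) at premise 4 means O(¬delete_prescription).
With premise 6, O(¬delete_prescription → ¬evacuate), the K-axiom yields O(¬evacuate).
Premise 9 is O(¬log_report → evacuate); contrapositively O(¬evacuate → log_report). Since O(¬evacuate) holds, K gives O(log_report).
Applying K to premise 8 (O(log_report → ¬hold_funds)) and O(log_report) yields O(¬hold_funds).
Premise 2, O(stow_gear → hold_funds), contraposes to O(¬hold_funds → ¬stow_gear); with O(¬hold_funds) we get O(¬stow_gear).
The contrapositive of premise 7 (O(¬certify_specimen → stow_gear)) is O(¬stow_gear → certify_specimen), and O(¬stow_gear) is already established, so O(certify_specimen).
Premises 1, 3, 5 do not contribute to this derivation.
So O(certify_specimen) holds, i.e. F(¬certify_specimen). The claim follows.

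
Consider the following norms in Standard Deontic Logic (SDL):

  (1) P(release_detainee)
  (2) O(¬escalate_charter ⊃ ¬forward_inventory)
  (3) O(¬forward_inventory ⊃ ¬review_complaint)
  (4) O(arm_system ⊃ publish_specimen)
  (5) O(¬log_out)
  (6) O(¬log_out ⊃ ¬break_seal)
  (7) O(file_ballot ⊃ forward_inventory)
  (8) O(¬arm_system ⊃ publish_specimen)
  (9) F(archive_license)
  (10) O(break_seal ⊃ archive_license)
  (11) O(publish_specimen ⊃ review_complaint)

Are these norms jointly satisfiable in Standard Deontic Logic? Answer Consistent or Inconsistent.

Consistent

Premise 10 is O(break_seal ⊃ archive_license), but O(break_seal) is not derivable from the premises, so it does not yield O(archive_license).
So O(archive_license) is not derivable, and the apparent clash with O(¬archive_license) does not arise.
A world satisfying every obligation exists (e.g. archive_license=false, arm_system=false, break_seal=false, escalate_charter=true, file_ballot=false, forward_inventory=true, log_out=false, publish_specimen=true, release_detainee=false, review_complaint=true); no atom is both obligatory and forbidden, so the set is consistent.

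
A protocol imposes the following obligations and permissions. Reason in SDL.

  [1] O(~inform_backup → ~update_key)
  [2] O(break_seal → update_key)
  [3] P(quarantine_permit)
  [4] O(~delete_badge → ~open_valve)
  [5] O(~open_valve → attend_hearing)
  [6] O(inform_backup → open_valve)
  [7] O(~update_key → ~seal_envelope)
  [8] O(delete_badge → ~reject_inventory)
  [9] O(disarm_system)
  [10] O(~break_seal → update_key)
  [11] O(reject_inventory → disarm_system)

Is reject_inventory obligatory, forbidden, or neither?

Premises 10 and 2 are O(~break_seal → update_key) and O(break_seal → update_key); every ideal world satisfies ~break_seal or break_seal, so in either case update_key holds — hence O(update_key).
Premise 1, O(~inform_backup → ~update_key), contraposes to O(update_key → inform_backup); with O(update_key) we get O(inform_backup).
Premise 6 is O(inform_backup → open_valve); since O(inform_backup), deontic closure gives O(open_valve).
The contrapositive of premise 4 (O(~delete_badge → ~open_valve)) is O(open_valve → delete_badge), and O(open_valve) is already established, so O(delete_badge).
Applying K to premise 8 (O(delete_badge → ~reject_inventory)) and O(delete_badge) yields O(~reject_inventory).
Premises 3, 5, 7, 9, 11 do not contribute to this derivation.
Thus O(~reject_inventory), which is F(reject_inventory): reject_inventory is forbidden.

Forbidden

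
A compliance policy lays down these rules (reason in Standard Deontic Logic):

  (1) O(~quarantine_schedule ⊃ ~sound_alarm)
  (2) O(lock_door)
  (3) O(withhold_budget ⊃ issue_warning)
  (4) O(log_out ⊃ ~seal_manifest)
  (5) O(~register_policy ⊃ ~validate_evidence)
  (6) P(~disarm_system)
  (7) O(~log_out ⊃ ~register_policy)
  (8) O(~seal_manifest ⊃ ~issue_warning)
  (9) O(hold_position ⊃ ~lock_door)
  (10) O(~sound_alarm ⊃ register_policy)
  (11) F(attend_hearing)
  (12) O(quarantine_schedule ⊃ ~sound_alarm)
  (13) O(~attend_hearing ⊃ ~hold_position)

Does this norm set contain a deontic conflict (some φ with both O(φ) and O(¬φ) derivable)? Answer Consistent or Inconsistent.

Premise 9 is O(hold_position ⊃ ~lock_door), but O(hold_position) is not derivable from the premises, so it does not yield O(~lock_door).
So O(~lock_door) is not derivable, and the apparent clash with O(lock_door) does not arise.
A world satisfying every obligation exists (e.g. attend_hearing=false, disarm_system=false, hold_position=false, issue_warning=false, lock_door=true, log_out=true, quarantine_schedule=false, register_policy=true, seal_manifest=false, sound_alarm=false, validate_evidence=false, withhold_budget=false); no atom is both obligatory and forbidden, so the set is consistent.

Consistent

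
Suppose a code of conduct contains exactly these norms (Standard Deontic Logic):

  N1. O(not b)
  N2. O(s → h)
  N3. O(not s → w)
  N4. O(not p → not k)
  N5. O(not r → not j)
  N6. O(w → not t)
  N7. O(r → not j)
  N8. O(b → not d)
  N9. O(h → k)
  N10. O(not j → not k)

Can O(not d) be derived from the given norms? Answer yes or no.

Premise 8 is O(b → not d), but O(b) is not derivable from the premises, so it does not yield O(not d).
No other premise forces O(not d). An ideal world satisfying every premise can still have not d false, so O(not d) is not derivable.

No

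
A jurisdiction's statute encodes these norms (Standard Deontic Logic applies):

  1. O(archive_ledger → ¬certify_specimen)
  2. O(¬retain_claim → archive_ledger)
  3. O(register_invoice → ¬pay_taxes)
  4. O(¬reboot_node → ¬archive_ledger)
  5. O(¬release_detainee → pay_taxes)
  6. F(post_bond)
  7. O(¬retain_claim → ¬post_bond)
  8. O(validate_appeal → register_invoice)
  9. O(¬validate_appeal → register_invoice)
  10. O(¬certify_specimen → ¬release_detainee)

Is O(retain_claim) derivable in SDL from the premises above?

By case analysis on validate_appeal: premise 8 gives O(validate_appeal → register_invoice) and premise 9 gives O(¬validate_appeal → register_invoice), so O(register_invoice) either way.
Premise 3 is O(register_invoice → ¬pay_taxes); since O(register_invoice), deontic closure gives O(¬pay_taxes).
Premise 5, O(¬release_detainee → pay_taxes), contraposes to O(¬pay_taxes → release_detainee); with O(¬pay_taxes) we get O(release_detainee).
Premise 10 is O(¬certify_specimen → ¬release_detainee); contrapositively O(release_detainee → certify_specimen). Since O(release_detainee) holds, K gives O(certify_specimen).
Premise 1, O(archive_ledger → ¬certify_specimen), contraposes to O(certify_specimen → ¬archive_ledger); with O(certify_specimen) we get O(¬archive_ledger).
The contrapositive of premise 2 (O(¬retain_claim → archive_ledger)) is O(¬archive_ledger → retain_claim), and O(¬archive_ledger) is already established, so O(retain_claim).
Premises 4, 6, 7 do not contribute to this derivation.
So O(retain_claim) follows.

Yes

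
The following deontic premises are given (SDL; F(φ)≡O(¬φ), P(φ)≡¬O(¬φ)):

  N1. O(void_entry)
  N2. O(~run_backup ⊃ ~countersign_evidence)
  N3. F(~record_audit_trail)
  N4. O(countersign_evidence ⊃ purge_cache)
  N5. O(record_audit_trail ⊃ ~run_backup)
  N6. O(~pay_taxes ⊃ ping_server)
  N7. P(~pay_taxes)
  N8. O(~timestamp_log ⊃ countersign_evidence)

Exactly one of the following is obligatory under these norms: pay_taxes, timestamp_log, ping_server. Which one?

timestamp_log

Premise 3, F(~record_audit_trail), is equivalent to O(record_audit_trail).
With premise 5, O(record_audit_trail ⊃ ~run_backup), the K-axiom yields O(~run_backup).
With premise 2, O(~run_backup ⊃ ~countersign_evidence), the K-axiom yields O(~countersign_evidence).
Premise 8 is O(~timestamp_log ⊃ countersign_evidence); contrapositively O(~countersign_evidence ⊃ timestamp_log). Since O(~countersign_evidence) holds, K gives O(timestamp_log).
So O(timestamp_log) holds — timestamp_log is obligatory. None of the other listed options is made obligatory by any chain of premises.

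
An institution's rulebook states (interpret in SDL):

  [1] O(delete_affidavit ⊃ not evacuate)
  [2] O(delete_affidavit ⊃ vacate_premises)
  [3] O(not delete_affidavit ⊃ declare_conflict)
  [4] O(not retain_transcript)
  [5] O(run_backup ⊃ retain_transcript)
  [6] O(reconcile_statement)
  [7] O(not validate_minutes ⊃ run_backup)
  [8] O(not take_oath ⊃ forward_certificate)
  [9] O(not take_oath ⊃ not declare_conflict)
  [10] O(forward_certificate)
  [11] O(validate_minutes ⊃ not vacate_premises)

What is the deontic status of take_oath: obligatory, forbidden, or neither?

Premise 4 gives O(not retain_transcript).
Premise 5, O(run_backup ⊃ retain_transcript), contraposes to O(not retain_transcript ⊃ not run_backup); with O(not retain_transcript) we get O(not run_backup).
Premise 7 is O(not validate_minutes ⊃ run_backup); contrapositively O(not run_backup ⊃ validate_minutes). Since O(not run_backup) holds, K gives O(validate_minutes).
From O(validate_minutes) and premise 11, O(validate_minutes ⊃ not vacate_premises), we obtain O(not vacate_premises).
Premise 2, O(delete_affidavit ⊃ vacate_premises), contraposes to O(not vacate_premises ⊃ not delete_affidavit); with O(not vacate_premises) we get O(not delete_affidavit).
With premise 3, O(not delete_affidavit ⊃ declare_conflict), the K-axiom yields O(declare_conflict).
Premise 9 is O(not take_oath ⊃ not declare_conflict); contrapositively O(declare_conflict ⊃ take_oath). Since O(declare_conflict) holds, K gives O(take_oath).
Premises 1, 6, 8, 10 do not contribute to this derivation.
Hence take_oath is obligatory.

Obligatory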